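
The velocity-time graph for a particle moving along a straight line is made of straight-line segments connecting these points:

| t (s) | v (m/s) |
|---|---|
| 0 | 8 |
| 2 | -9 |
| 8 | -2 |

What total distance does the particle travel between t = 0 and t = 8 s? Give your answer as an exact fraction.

706/17 m

Distance (not displacement) is the total path length: add the absolute areas under v-t.
0–2 s: v = 0 at t = 16/17 s; triangle areas 64/17 + 81/17 = 145/17 m
2–8 s: |½(-9 + -2)(6)| = 33 m
Total distance = 706/17 m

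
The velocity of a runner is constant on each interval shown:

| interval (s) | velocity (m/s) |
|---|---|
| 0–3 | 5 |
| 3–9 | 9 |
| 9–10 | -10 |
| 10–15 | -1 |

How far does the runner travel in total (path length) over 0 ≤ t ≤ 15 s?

Distance (not displacement) is the total path length: add the absolute areas under v-t.
0–3 s: |5| × 3 = 15 m
3–9 s: |9| × 6 = 54 m
9–10 s: |-10| × 1 = 10 m
10–15 s: |-1| × 5 = 5 m
Total distance = 84 m

84 m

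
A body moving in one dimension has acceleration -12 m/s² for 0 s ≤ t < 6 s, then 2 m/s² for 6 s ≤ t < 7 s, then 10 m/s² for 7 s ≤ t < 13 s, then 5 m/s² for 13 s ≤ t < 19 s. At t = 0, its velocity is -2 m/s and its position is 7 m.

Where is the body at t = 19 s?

-528 m

On each constant-a segment, Δv = aΔt and Δx = v₀Δt + ½aΔt²; chain segment to segment.
0–6 s: v starts -2 m/s; Δx = -2·6 + ½·-12·6² = -228 m; v ends -74 m/s.
6–7 s: v starts -74 m/s; Δx = -74·1 + ½·2·1² = -73 m; v ends -72 m/s.
7–13 s: v starts -72 m/s; Δx = -72·6 + ½·10·6² = -252 m; v ends -12 m/s.
13–19 s: v starts -12 m/s; Δx = -12·6 + ½·5·6² = 18 m; v ends 18 m/s.
x(19) = 7 + Σ Δx = -528 m.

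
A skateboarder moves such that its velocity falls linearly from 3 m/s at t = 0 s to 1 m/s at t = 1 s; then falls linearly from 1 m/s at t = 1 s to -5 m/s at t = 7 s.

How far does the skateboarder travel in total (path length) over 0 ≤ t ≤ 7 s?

Total distance travelled is ∫|v| dt — sum the magnitudes of each area piece.
0–1 s: |½(3 + 1)(1)| = 2 m
1–7 s: v = 0 at t = 2 s; triangle areas 0.5 + 12.5 = 13 m
Total distance = 15 m

15 m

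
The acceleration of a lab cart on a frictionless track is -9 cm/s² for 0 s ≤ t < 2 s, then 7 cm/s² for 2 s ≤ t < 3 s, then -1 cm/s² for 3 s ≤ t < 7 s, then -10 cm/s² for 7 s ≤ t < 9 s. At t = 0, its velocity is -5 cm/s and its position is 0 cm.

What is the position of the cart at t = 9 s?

On each constant-a segment, Δv = aΔt and Δx = v₀Δt + ½aΔt²; chain segment to segment.
0–2 s: v starts -5 cm/s; Δx = -5·2 + ½·-9·2² = -28 cm; v ends -23 cm/s.
2–3 s: v starts -23 cm/s; Δx = -23·1 + ½·7·1² = -19.5 cm; v ends -16 cm/s.
3–7 s: v starts -16 cm/s; Δx = -16·4 + ½·-1·4² = -72 cm; v ends -20 cm/s.
7–9 s: v starts -20 cm/s; Δx = -20·2 + ½·-10·2² = -60 cm; v ends -40 cm/s.
x(9) = 0 + Σ Δx = -179.5 cm.

-179.5 cm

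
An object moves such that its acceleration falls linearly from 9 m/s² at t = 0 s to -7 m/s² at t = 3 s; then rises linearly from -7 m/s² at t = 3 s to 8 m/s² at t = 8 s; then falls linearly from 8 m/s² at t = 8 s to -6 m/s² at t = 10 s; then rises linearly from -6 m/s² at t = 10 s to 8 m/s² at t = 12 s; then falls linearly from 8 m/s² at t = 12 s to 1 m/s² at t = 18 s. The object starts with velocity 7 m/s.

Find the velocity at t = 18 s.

Δv equals the area under the a-t graph; then v = v₀ + Δv.
0–3 s: ½(9 + -7)(3) = 3 m/s
3–8 s: ½(-7 + 8)(5) = 2.5 m/s
8–10 s: ½(8 + -6)(2) = 2 m/s
10–12 s: ½(-6 + 8)(2) = 2 m/s
12–18 s: ½(8 + 1)(6) = 27 m/s
Δv = 36.5 m/s, so v(18) = 7 + (36.5) = 43.5 m/s.

43.5 m/s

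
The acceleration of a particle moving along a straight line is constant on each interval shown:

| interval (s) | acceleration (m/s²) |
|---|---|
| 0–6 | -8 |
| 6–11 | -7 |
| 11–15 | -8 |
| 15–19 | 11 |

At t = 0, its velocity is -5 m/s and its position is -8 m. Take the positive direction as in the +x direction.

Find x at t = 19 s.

On each constant-a segment, Δv = aΔt and Δx = v₀Δt + ½aΔt²; chain segment to segment.
0–6 s: v starts -5 m/s; Δx = -5·6 + ½·-8·6² = -174 m; v ends -53 m/s.
6–11 s: v starts -53 m/s; Δx = -53·5 + ½·-7·5² = -352.5 m; v ends -88 m/s.
11–15 s: v starts -88 m/s; Δx = -88·4 + ½·-8·4² = -416 m; v ends -120 m/s.
15–19 s: v starts -120 m/s; Δx = -120·4 + ½·11·4² = -392 m; v ends -76 m/s.
x(19) = -8 + Σ Δx = -1342.5 m.

-1342.5 m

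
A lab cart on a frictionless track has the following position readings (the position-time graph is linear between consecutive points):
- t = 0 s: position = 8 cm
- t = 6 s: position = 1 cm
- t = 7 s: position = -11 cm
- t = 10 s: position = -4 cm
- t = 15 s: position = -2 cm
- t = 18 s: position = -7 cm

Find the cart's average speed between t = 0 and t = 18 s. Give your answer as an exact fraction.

Average speed = (total path length)/(elapsed time); on a piecewise-linear x-t graph the path length is Σ|Δx|.
0–6 s: |Δx| = |1 − 8| = 7 cm
6–7 s: |Δx| = |-11 − 1| = 12 cm
7–10 s: |Δx| = |-4 − -11| = 7 cm
10–15 s: |Δx| = |-2 − -4| = 2 cm
15–18 s: |Δx| = |-7 − -2| = 5 cm
Total path = 33 cm; average speed = 33/18 = 11/6 cm/s.

11/6 cm/s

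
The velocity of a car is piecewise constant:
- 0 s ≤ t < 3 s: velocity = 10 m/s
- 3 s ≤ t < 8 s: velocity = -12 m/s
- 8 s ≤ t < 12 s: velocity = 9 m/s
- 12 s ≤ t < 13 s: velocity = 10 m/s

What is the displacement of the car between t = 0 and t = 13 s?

Net displacement equals the area under the velocity-time graph (areas below the axis count negative).
0–3 s: 10 × 3 = 30 m
3–8 s: -12 × 5 = -60 m
8–12 s: 9 × 4 = 36 m
12–13 s: 10 × 1 = 10 m
Net displacement = 16 m

16 m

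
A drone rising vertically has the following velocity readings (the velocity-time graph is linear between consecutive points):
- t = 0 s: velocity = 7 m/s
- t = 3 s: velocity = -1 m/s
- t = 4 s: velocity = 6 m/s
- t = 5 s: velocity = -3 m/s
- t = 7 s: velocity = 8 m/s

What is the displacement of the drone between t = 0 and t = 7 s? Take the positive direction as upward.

Net displacement equals the area under the velocity-time graph (areas below the axis count negative).
0–3 s: ½(7 + -1)(3) = 9 m
3–4 s: ½(-1 + 6)(1) = 2.5 m
4–5 s: ½(6 + -3)(1) = 1.5 m
5–7 s: ½(-3 + 8)(2) = 5 m
Net displacement = 18 m

18 m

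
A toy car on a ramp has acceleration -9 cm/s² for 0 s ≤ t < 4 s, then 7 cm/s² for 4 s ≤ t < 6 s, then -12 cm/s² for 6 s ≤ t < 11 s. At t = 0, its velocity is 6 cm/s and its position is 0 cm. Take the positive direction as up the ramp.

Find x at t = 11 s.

On each constant-a segment, Δv = aΔt and Δx = v₀Δt + ½aΔt²; chain segment to segment.
0–4 s: v starts 6 cm/s; Δx = 6·4 + ½·-9·4² = -48 cm; v ends -30 cm/s.
4–6 s: v starts -30 cm/s; Δx = -30·2 + ½·7·2² = -46 cm; v ends -16 cm/s.
6–11 s: v starts -16 cm/s; Δx = -16·5 + ½·-12·5² = -230 cm; v ends -76 cm/s.
x(11) = 0 + Σ Δx = -324 cm.

-324 cm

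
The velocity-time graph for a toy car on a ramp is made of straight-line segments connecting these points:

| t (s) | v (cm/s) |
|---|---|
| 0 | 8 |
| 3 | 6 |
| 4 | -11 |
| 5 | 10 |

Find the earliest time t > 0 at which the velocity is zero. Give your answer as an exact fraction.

v changes sign on 3–4 s (from 6 to -11); the graph is linear there, so v = 0 at t = 3 + (-6)·(4 − 3)/(-11 − 6) = 57/17 s.

t = 57/17 s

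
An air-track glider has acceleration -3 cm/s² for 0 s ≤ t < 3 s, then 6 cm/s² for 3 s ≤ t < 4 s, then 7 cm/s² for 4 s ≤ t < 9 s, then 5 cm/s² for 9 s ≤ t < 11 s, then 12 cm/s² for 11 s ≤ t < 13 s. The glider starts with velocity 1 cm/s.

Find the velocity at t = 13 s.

Δv equals the area under the a-t graph; then v = v₀ + Δv.
0–3 s: -3 × 3 = -9 cm/s
3–4 s: 6 × 1 = 6 cm/s
4–9 s: 7 × 5 = 35 cm/s
9–11 s: 5 × 2 = 10 cm/s
11–13 s: 12 × 2 = 24 cm/s
Δv = 66 cm/s, so v(13) = 1 + (66) = 67 cm/s.

67 cm/s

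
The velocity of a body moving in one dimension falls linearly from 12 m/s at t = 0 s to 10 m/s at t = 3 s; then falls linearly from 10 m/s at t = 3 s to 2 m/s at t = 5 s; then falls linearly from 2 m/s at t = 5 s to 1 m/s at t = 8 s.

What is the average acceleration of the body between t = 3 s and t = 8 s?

-1.8 m/s²

Average acceleration = Δv/Δt = (1 − 10)/(8 − 3) = -1.8 m/s².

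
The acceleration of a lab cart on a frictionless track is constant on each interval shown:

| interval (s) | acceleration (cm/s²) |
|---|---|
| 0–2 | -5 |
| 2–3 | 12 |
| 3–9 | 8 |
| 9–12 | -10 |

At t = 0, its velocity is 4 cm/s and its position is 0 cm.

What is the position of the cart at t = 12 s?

295 cm

On each constant-a segment, Δv = aΔt and Δx = v₀Δt + ½aΔt²; chain segment to segment.
0–2 s: v starts 4 cm/s; Δx = 4·2 + ½·-5·2² = -2 cm; v ends -6 cm/s.
2–3 s: v starts -6 cm/s; Δx = -6·1 + ½·12·1² = 0 cm; v ends 6 cm/s.
3–9 s: v starts 6 cm/s; Δx = 6·6 + ½·8·6² = 180 cm; v ends 54 cm/s.
9–12 s: v starts 54 cm/s; Δx = 54·3 + ½·-10·3² = 117 cm; v ends 24 cm/s.
x(12) = 0 + Σ Δx = 295 cm.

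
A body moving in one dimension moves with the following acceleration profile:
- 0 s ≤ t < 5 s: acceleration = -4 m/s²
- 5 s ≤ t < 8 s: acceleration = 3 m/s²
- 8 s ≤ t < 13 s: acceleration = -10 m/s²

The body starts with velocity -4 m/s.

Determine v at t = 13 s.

Δv equals the area under the a-t graph; then v = v₀ + Δv.
0–5 s: -4 × 5 = -20 m/s
5–8 s: 3 × 3 = 9 m/s
8–13 s: -10 × 5 = -50 m/s
Δv = -61 m/s, so v(13) = -4 + (-61) = -65 m/s.

-65 m/s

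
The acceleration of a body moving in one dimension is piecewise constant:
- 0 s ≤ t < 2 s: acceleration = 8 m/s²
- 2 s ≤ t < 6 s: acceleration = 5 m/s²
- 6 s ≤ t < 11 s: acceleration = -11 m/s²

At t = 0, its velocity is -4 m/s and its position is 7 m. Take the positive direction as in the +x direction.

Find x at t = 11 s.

125.5 m

On each constant-a segment, Δv = aΔt and Δx = v₀Δt + ½aΔt²; chain segment to segment.
0–2 s: v starts -4 m/s; Δx = -4·2 + ½·8·2² = 8 m; v ends 12 m/s.
2–6 s: v starts 12 m/s; Δx = 12·4 + ½·5·4² = 88 m; v ends 32 m/s.
6–11 s: v starts 32 m/s; Δx = 32·5 + ½·-11·5² = 22.5 m; v ends -23 m/s.
x(11) = 7 + Σ Δx = 125.5 m.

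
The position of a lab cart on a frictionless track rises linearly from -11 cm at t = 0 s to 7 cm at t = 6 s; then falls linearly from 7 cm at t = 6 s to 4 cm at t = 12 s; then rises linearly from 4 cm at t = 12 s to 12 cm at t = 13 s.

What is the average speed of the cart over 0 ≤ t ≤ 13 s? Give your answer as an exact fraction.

Average speed = (total path length)/(elapsed time); on a piecewise-linear x-t graph the path length is Σ|Δx|.
0–6 s: |Δx| = |7 − -11| = 18 cm
6–12 s: |Δx| = |4 − 7| = 3 cm
12–13 s: |Δx| = |12 − 4| = 8 cm
Total path = 29 cm; average speed = 29/13 = 29/13 cm/s.

29/13 cm/s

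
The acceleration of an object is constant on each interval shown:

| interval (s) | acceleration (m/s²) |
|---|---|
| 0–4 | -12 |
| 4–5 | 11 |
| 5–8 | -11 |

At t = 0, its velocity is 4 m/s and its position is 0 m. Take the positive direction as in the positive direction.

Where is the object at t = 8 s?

-267 m

On each constant-a segment, Δv = aΔt and Δx = v₀Δt + ½aΔt²; chain segment to segment.
0–4 s: v starts 4 m/s; Δx = 4·4 + ½·-12·4² = -80 m; v ends -44 m/s.
4–5 s: v starts -44 m/s; Δx = -44·1 + ½·11·1² = -38.5 m; v ends -33 m/s.
5–8 s: v starts -33 m/s; Δx = -33·3 + ½·-11·3² = -148.5 m; v ends -66 m/s.
x(8) = 0 + Σ Δx = -267 m.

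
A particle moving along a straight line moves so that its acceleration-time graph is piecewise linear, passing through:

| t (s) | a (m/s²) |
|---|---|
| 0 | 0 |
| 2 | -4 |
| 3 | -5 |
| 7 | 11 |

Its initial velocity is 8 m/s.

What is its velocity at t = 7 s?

11.5 m/s

Δv equals the area under the a-t graph; then v = v₀ + Δv.
0–2 s: ½(0 + -4)(2) = -4 m/s
2–3 s: ½(-4 + -5)(1) = -4.5 m/s
3–7 s: ½(-5 + 11)(4) = 12 m/s
Δv = 3.5 m/s, so v(7) = 8 + (3.5) = 11.5 m/s.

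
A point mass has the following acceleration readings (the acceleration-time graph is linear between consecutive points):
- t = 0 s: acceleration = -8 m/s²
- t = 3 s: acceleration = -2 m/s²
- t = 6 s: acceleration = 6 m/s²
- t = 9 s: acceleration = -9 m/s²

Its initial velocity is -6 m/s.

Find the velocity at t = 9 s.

-19.5 m/s

Δv equals the area under the a-t graph; then v = v₀ + Δv.
0–3 s: ½(-8 + -2)(3) = -15 m/s
3–6 s: ½(-2 + 6)(3) = 6 m/s
6–9 s: ½(6 + -9)(3) = -4.5 m/s
Δv = -13.5 m/s, so v(9) = -6 + (-13.5) = -19.5 m/s.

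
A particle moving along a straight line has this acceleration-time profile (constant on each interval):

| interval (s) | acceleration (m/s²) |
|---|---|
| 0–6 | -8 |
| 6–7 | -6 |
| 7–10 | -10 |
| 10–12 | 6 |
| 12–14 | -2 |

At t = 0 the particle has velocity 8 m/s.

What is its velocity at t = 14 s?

Δv equals the area under the a-t graph; then v = v₀ + Δv.
0–6 s: -8 × 6 = -48 m/s
6–7 s: -6 × 1 = -6 m/s
7–10 s: -10 × 3 = -30 m/s
10–12 s: 6 × 2 = 12 m/s
12–14 s: -2 × 2 = -4 m/s
Δv = -76 m/s, so v(14) = 8 + (-76) = -68 m/s.

-68 m/s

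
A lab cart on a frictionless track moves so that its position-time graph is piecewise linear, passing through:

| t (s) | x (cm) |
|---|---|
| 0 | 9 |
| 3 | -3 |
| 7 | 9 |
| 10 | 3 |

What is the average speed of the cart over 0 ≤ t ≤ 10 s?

Average speed = (total path length)/(elapsed time); on a piecewise-linear x-t graph the path length is Σ|Δx|.
0–3 s: |Δx| = |-3 − 9| = 12 cm
3–7 s: |Δx| = |9 − -3| = 12 cm
7–10 s: |Δx| = |3 − 9| = 6 cm
Total path = 30 cm; average speed = 30/10 = 3 cm/s.

3 cm/s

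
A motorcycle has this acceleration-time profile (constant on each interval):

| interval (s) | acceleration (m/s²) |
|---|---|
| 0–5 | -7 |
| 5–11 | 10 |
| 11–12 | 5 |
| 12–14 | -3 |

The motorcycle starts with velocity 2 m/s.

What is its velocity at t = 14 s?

Δv equals the area under the a-t graph; then v = v₀ + Δv.
0–5 s: -7 × 5 = -35 m/s
5–11 s: 10 × 6 = 60 m/s
11–12 s: 5 × 1 = 5 m/s
12–14 s: -3 × 2 = -6 m/s
Δv = 24 m/s, so v(14) = 2 + (24) = 26 m/s.

26 m/s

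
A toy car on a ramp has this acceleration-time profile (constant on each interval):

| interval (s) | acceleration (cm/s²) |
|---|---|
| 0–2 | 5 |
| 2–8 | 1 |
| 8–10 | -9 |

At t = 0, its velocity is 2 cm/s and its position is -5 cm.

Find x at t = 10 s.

On each constant-a segment, Δv = aΔt and Δx = v₀Δt + ½aΔt²; chain segment to segment.
0–2 s: v starts 2 cm/s; Δx = 2·2 + ½·5·2² = 14 cm; v ends 12 cm/s.
2–8 s: v starts 12 cm/s; Δx = 12·6 + ½·1·6² = 90 cm; v ends 18 cm/s.
8–10 s: v starts 18 cm/s; Δx = 18·2 + ½·-9·2² = 18 cm; v ends 0 cm/s.
x(10) = -5 + Σ Δx = 117 cm.

117 cm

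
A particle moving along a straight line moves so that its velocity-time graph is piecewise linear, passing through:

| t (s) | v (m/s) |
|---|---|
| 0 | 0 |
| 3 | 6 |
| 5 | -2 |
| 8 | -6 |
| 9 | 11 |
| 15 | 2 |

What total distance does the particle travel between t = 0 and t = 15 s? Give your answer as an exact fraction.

2367/34 m

Distance (not displacement) is the total path length: add the absolute areas under v-t.
0–3 s: |½(0 + 6)(3)| = 9 m
3–5 s: v = 0 at t = 4.5 s; triangle areas 4.5 + 0.5 = 5 m
5–8 s: |½(-2 + -6)(3)| = 12 m
8–9 s: v = 0 at t = 142/17 s; triangle areas 18/17 + 121/34 = 157/34 m
9–15 s: |½(11 + 2)(6)| = 39 m
Total distance = 2367/34 m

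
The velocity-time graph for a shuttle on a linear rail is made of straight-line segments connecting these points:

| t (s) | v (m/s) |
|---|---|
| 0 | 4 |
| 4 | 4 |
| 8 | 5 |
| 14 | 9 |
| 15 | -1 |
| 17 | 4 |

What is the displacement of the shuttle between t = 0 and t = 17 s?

83 m

Net displacement equals the area under the velocity-time graph (areas below the axis count negative).
0–4 s: 4 × 4 = 16 m
4–8 s: ½(4 + 5)(4) = 18 m
8–14 s: ½(5 + 9)(6) = 42 m
14–15 s: ½(9 + -1)(1) = 4 m
15–17 s: ½(-1 + 4)(2) = 3 m
Net displacement = 83 m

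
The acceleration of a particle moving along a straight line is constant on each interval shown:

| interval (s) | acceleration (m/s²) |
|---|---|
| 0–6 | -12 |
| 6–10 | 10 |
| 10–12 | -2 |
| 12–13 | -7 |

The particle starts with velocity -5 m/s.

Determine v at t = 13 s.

Δv equals the area under the a-t graph; then v = v₀ + Δv.
0–6 s: -12 × 6 = -72 m/s
6–10 s: 10 × 4 = 40 m/s
10–12 s: -2 × 2 = -4 m/s
12–13 s: -7 × 1 = -7 m/s
Δv = -43 m/s, so v(13) = -5 + (-43) = -48 m/s.

-48 m/s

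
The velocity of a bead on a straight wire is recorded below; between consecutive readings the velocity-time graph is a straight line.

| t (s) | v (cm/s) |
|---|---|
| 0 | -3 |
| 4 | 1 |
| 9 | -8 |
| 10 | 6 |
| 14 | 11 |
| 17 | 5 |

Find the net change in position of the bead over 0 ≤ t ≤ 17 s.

Net displacement equals the area under the velocity-time graph (areas below the axis count negative).
0–4 s: ½(-3 + 1)(4) = -4 cm
4–9 s: ½(1 + -8)(5) = -17.5 cm
9–10 s: ½(-8 + 6)(1) = -1 cm
10–14 s: ½(6 + 11)(4) = 34 cm
14–17 s: ½(11 + 5)(3) = 24 cm
Net displacement = 35.5 cm

35.5 cm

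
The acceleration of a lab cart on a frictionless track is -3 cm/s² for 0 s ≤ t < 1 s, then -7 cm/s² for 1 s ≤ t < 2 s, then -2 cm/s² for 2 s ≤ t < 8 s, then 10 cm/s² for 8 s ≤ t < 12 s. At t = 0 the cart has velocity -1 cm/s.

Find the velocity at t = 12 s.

Δv equals the area under the a-t graph; then v = v₀ + Δv.
0–1 s: -3 × 1 = -3 cm/s
1–2 s: -7 × 1 = -7 cm/s
2–8 s: -2 × 6 = -12 cm/s
8–12 s: 10 × 4 = 40 cm/s
Δv = 18 cm/s, so v(12) = -1 + (18) = 17 cm/s.

17 cm/s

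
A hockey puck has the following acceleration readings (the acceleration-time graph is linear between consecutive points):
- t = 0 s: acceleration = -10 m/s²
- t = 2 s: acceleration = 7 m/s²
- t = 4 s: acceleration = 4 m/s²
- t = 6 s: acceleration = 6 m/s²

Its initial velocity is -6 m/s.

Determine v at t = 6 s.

Δv equals the area under the a-t graph; then v = v₀ + Δv.
0–2 s: ½(-10 + 7)(2) = -3 m/s
2–4 s: ½(7 + 4)(2) = 11 m/s
4–6 s: ½(4 + 6)(2) = 10 m/s
Δv = 18 m/s, so v(6) = -6 + (18) = 12 m/s.

12 m/s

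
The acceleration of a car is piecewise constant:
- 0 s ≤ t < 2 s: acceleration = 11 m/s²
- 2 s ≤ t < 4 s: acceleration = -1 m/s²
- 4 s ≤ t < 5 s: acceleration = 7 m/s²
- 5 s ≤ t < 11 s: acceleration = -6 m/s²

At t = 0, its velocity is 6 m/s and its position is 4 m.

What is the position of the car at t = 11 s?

211.5 m

On each constant-a segment, Δv = aΔt and Δx = v₀Δt + ½aΔt²; chain segment to segment.
0–2 s: v starts 6 m/s; Δx = 6·2 + ½·11·2² = 34 m; v ends 28 m/s.
2–4 s: v starts 28 m/s; Δx = 28·2 + ½·-1·2² = 54 m; v ends 26 m/s.
4–5 s: v starts 26 m/s; Δx = 26·1 + ½·7·1² = 29.5 m; v ends 33 m/s.
5–11 s: v starts 33 m/s; Δx = 33·6 + ½·-6·6² = 90 m; v ends -3 m/s.
x(11) = 4 + Σ Δx = 211.5 m.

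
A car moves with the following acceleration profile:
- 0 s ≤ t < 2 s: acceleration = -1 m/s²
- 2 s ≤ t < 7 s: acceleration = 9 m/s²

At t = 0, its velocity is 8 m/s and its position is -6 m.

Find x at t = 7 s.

On each constant-a segment, Δv = aΔt and Δx = v₀Δt + ½aΔt²; chain segment to segment.
0–2 s: v starts 8 m/s; Δx = 8·2 + ½·-1·2² = 14 m; v ends 6 m/s.
2–7 s: v starts 6 m/s; Δx = 6·5 + ½·9·5² = 142.5 m; v ends 51 m/s.
x(7) = -6 + Σ Δx = 150.5 m.

150.5 m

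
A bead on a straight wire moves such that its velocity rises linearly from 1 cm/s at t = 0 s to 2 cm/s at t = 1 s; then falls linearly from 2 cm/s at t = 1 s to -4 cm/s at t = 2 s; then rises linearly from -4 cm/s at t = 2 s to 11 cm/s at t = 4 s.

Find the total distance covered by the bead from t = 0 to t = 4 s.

Distance (not displacement) is the total path length: add the absolute areas under v-t.
0–1 s: |½(1 + 2)(1)| = 1.5 cm
1–2 s: v = 0 at t = 4/3 s; triangle areas 1/3 + 4/3 = 5/3 cm
2–4 s: v = 0 at t = 38/15 s; triangle areas 16/15 + 121/15 = 137/15 cm
Total distance = 12.3 cm

12.3 cm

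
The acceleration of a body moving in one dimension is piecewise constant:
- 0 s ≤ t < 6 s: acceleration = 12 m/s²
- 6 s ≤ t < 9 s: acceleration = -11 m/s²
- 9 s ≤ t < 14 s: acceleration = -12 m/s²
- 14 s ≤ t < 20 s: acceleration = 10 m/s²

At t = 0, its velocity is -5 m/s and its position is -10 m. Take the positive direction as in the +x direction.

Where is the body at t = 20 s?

371.5 m

On each constant-a segment, Δv = aΔt and Δx = v₀Δt + ½aΔt²; chain segment to segment.
0–6 s: v starts -5 m/s; Δx = -5·6 + ½·12·6² = 186 m; v ends 67 m/s.
6–9 s: v starts 67 m/s; Δx = 67·3 + ½·-11·3² = 151.5 m; v ends 34 m/s.
9–14 s: v starts 34 m/s; Δx = 34·5 + ½·-12·5² = 20 m; v ends -26 m/s.
14–20 s: v starts -26 m/s; Δx = -26·6 + ½·10·6² = 24 m; v ends 34 m/s.
x(20) = -10 + Σ Δx = 371.5 m.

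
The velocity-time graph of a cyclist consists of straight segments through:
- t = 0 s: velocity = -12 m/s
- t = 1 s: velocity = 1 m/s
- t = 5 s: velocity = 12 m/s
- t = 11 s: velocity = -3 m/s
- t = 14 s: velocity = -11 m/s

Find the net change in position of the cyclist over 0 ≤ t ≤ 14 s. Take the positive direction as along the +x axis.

26.5 m

Displacement is the signed area under the v-t curve.
0–1 s: ½(-12 + 1)(1) = -5.5 m
1–5 s: ½(1 + 12)(4) = 26 m
5–11 s: ½(12 + -3)(6) = 27 m
11–14 s: ½(-3 + -11)(3) = -21 m
Net displacement = 26.5 m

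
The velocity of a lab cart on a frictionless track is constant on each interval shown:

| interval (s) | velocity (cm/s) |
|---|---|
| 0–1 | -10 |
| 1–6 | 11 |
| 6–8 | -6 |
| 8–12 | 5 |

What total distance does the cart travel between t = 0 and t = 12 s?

Distance (not displacement) is the total path length: add the absolute areas under v-t.
0–1 s: |-10| × 1 = 10 cm
1–6 s: |11| × 5 = 55 cm
6–8 s: |-6| × 2 = 12 cm
8–12 s: |5| × 4 = 20 cm
Total distance = 97 cm

97 cm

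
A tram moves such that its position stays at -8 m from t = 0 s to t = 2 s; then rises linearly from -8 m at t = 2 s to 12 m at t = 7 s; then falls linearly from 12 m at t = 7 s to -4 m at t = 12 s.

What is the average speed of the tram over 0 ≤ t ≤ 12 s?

Average speed = (total path length)/(elapsed time); on a piecewise-linear x-t graph the path length is Σ|Δx|.
0–2 s: |Δx| = |-8 − -8| = 0 m
2–7 s: |Δx| = |12 − -8| = 20 m
7–12 s: |Δx| = |-4 − 12| = 16 m
Total path = 36 m; average speed = 36/12 = 3 m/s.

3 m/s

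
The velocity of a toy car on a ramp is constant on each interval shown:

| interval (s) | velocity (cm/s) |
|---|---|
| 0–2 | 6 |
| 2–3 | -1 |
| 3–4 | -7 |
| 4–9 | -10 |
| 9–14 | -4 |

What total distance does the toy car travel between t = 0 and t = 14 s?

Distance (not displacement) is the total path length: add the absolute areas under v-t.
0–2 s: |6| × 2 = 12 cm
2–3 s: |-1| × 1 = 1 cm
3–4 s: |-7| × 1 = 7 cm
4–9 s: |-10| × 5 = 50 cm
9–14 s: |-4| × 5 = 20 cm
Total distance = 90 cm

90 cm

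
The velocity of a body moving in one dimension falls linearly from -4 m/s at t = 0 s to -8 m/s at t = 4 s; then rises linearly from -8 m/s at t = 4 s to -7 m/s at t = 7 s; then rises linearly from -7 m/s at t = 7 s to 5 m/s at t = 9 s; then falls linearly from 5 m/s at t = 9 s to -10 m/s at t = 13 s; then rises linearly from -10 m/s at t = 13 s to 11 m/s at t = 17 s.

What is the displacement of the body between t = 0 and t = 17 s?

Net displacement equals the area under the velocity-time graph (areas below the axis count negative).
0–4 s: ½(-4 + -8)(4) = -24 m
4–7 s: ½(-8 + -7)(3) = -22.5 m
7–9 s: ½(-7 + 5)(2) = -2 m
9–13 s: ½(5 + -10)(4) = -10 m
13–17 s: ½(-10 + 11)(4) = 2 m
Net displacement = -56.5 m

-56.5 m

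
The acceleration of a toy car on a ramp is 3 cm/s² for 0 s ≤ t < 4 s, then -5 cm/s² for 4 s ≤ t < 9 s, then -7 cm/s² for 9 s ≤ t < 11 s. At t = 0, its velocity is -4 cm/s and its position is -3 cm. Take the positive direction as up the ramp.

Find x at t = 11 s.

-65.5 cm

On each constant-a segment, Δv = aΔt and Δx = v₀Δt + ½aΔt²; chain segment to segment.
0–4 s: v starts -4 cm/s; Δx = -4·4 + ½·3·4² = 8 cm; v ends 8 cm/s.
4–9 s: v starts 8 cm/s; Δx = 8·5 + ½·-5·5² = -22.5 cm; v ends -17 cm/s.
9–11 s: v starts -17 cm/s; Δx = -17·2 + ½·-7·2² = -48 cm; v ends -31 cm/s.
x(11) = -3 + Σ Δx = -65.5 cm.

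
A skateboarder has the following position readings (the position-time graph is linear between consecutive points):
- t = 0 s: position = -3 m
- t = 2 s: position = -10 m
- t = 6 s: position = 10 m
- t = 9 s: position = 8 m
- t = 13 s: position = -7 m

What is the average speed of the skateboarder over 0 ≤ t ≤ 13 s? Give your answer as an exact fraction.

44/13 m/s

Average speed = (total path length)/(elapsed time); on a piecewise-linear x-t graph the path length is Σ|Δx|.
0–2 s: |Δx| = |-10 − -3| = 7 m
2–6 s: |Δx| = |10 − -10| = 20 m
6–9 s: |Δx| = |8 − 10| = 2 m
9–13 s: |Δx| = |-7 − 8| = 15 m
Total path = 44 m; average speed = 44/13 = 44/13 m/s.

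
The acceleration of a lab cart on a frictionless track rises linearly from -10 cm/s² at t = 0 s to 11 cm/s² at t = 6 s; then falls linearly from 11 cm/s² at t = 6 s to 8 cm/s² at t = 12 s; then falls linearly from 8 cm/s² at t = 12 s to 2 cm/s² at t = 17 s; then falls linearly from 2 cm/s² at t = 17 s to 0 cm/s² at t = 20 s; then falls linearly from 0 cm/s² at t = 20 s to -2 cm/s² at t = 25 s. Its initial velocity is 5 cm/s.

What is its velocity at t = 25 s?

Δv equals the area under the a-t graph; then v = v₀ + Δv.
0–6 s: ½(-10 + 11)(6) = 3 cm/s
6–12 s: ½(11 + 8)(6) = 57 cm/s
12–17 s: ½(8 + 2)(5) = 25 cm/s
17–20 s: ½(2 + 0)(3) = 3 cm/s
20–25 s: ½(0 + -2)(5) = -5 cm/s
Δv = 83 cm/s, so v(25) = 5 + (83) = 88 cm/s.

88 cm/s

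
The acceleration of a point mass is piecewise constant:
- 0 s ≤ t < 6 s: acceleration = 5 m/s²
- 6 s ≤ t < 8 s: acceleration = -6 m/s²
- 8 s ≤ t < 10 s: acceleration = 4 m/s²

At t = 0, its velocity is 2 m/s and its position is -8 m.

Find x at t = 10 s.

On each constant-a segment, Δv = aΔt and Δx = v₀Δt + ½aΔt²; chain segment to segment.
0–6 s: v starts 2 m/s; Δx = 2·6 + ½·5·6² = 102 m; v ends 32 m/s.
6–8 s: v starts 32 m/s; Δx = 32·2 + ½·-6·2² = 52 m; v ends 20 m/s.
8–10 s: v starts 20 m/s; Δx = 20·2 + ½·4·2² = 48 m; v ends 28 m/s.
x(10) = -8 + Σ Δx = 194 m.

194 m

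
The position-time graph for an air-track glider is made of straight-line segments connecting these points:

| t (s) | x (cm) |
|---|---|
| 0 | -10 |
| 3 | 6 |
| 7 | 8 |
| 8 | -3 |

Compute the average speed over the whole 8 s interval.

Average speed = (total path length)/(elapsed time); on a piecewise-linear x-t graph the path length is Σ|Δx|.
0–3 s: |Δx| = |6 − -10| = 16 cm
3–7 s: |Δx| = |8 − 6| = 2 cm
7–8 s: |Δx| = |-3 − 8| = 11 cm
Total path = 29 cm; average speed = 29/8 = 3.625 cm/s.

3.625 cm/s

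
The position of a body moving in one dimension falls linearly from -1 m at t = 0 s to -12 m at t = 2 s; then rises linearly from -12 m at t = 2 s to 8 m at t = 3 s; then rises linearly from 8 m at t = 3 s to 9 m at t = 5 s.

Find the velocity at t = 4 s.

Velocity is the slope of the x-t graph on 3–5 s: (9 − 8)/(5 − 3) = 0.5 m/s.

0.5 m/s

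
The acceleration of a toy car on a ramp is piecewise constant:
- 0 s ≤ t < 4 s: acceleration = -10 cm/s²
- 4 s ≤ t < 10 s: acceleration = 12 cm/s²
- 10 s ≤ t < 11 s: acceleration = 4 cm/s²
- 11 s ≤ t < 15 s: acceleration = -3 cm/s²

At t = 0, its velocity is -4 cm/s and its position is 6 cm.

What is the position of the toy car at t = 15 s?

On each constant-a segment, Δv = aΔt and Δx = v₀Δt + ½aΔt²; chain segment to segment.
0–4 s: v starts -4 cm/s; Δx = -4·4 + ½·-10·4² = -96 cm; v ends -44 cm/s.
4–10 s: v starts -44 cm/s; Δx = -44·6 + ½·12·6² = -48 cm; v ends 28 cm/s.
10–11 s: v starts 28 cm/s; Δx = 28·1 + ½·4·1² = 30 cm; v ends 32 cm/s.
11–15 s: v starts 32 cm/s; Δx = 32·4 + ½·-3·4² = 104 cm; v ends 20 cm/s.
x(15) = 6 + Σ Δx = -4 cm.

-4 cm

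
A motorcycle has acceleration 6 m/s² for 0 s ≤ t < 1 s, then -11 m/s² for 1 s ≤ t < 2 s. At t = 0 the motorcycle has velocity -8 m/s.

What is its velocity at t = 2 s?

Δv equals the area under the a-t graph; then v = v₀ + Δv.
0–1 s: 6 × 1 = 6 m/s
1–2 s: -11 × 1 = -11 m/s
Δv = -5 m/s, so v(2) = -8 + (-5) = -13 m/s.

-13 m/s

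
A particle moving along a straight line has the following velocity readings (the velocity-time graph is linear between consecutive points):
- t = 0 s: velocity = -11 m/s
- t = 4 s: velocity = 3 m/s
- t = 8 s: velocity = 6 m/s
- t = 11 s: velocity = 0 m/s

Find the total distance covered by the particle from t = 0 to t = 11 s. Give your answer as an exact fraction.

Total distance travelled is ∫|v| dt — sum the magnitudes of each area piece.
0–4 s: v = 0 at t = 22/7 s; triangle areas 121/7 + 9/7 = 130/7 m
4–8 s: |½(3 + 6)(4)| = 18 m
8–11 s: |½(6 + 0)(3)| = 9 m
Total distance = 319/7 m

319/7 m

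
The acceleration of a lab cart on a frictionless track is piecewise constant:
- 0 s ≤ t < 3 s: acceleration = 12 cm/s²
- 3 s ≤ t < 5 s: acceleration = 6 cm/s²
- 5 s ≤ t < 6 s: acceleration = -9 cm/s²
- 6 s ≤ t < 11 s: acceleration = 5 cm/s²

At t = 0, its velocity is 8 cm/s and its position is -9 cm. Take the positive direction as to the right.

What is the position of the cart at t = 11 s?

518 cm

On each constant-a segment, Δv = aΔt and Δx = v₀Δt + ½aΔt²; chain segment to segment.
0–3 s: v starts 8 cm/s; Δx = 8·3 + ½·12·3² = 78 cm; v ends 44 cm/s.
3–5 s: v starts 44 cm/s; Δx = 44·2 + ½·6·2² = 100 cm; v ends 56 cm/s.
5–6 s: v starts 56 cm/s; Δx = 56·1 + ½·-9·1² = 51.5 cm; v ends 47 cm/s.
6–11 s: v starts 47 cm/s; Δx = 47·5 + ½·5·5² = 297.5 cm; v ends 72 cm/s.
x(11) = -9 + Σ Δx = 518 cm.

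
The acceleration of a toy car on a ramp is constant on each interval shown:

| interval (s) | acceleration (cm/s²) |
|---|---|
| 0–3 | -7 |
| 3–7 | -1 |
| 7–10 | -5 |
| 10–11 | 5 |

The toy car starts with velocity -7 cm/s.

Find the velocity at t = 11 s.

-42 cm/s

Δv equals the area under the a-t graph; then v = v₀ + Δv.
0–3 s: -7 × 3 = -21 cm/s
3–7 s: -1 × 4 = -4 cm/s
7–10 s: -5 × 3 = -15 cm/s
10–11 s: 5 × 1 = 5 cm/s
Δv = -35 cm/s, so v(11) = -7 + (-35) = -42 cm/s.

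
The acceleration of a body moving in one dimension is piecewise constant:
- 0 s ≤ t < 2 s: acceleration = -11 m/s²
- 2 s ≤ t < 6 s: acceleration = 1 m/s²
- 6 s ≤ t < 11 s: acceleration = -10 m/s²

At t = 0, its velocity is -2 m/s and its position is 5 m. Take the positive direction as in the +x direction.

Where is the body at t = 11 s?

-334 m

On each constant-a segment, Δv = aΔt and Δx = v₀Δt + ½aΔt²; chain segment to segment.
0–2 s: v starts -2 m/s; Δx = -2·2 + ½·-11·2² = -26 m; v ends -24 m/s.
2–6 s: v starts -24 m/s; Δx = -24·4 + ½·1·4² = -88 m; v ends -20 m/s.
6–11 s: v starts -20 m/s; Δx = -20·5 + ½·-10·5² = -225 m; v ends -70 m/s.
x(11) = 5 + Σ Δx = -334 m.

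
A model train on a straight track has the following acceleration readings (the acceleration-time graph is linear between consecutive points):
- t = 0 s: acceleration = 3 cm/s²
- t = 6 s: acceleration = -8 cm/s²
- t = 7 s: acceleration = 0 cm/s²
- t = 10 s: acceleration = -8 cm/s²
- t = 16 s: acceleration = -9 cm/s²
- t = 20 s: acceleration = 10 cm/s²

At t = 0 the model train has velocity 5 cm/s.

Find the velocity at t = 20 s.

Δv equals the area under the a-t graph; then v = v₀ + Δv.
0–6 s: ½(3 + -8)(6) = -15 cm/s
6–7 s: ½(-8 + 0)(1) = -4 cm/s
7–10 s: ½(0 + -8)(3) = -12 cm/s
10–16 s: ½(-8 + -9)(6) = -51 cm/s
16–20 s: ½(-9 + 10)(4) = 2 cm/s
Δv = -80 cm/s, so v(20) = 5 + (-80) = -75 cm/s.

-75 cm/s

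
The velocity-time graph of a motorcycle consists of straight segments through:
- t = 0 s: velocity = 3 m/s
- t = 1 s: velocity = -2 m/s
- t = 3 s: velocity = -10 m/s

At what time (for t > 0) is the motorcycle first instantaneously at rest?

v changes sign on 0–1 s (from 3 to -2); the graph is linear there, so v = 0 at t = 0 + (-3)·(1 − 0)/(-2 − 3) = 0.6 s.

t = 0.6 s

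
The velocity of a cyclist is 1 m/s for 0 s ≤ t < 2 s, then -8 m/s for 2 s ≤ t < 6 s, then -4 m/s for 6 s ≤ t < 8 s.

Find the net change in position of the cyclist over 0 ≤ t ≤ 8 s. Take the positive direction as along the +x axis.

Displacement is the signed area under the v-t curve.
0–2 s: 1 × 2 = 2 m
2–6 s: -8 × 4 = -32 m
6–8 s: -4 × 2 = -8 m
Net displacement = -38 m

-38 m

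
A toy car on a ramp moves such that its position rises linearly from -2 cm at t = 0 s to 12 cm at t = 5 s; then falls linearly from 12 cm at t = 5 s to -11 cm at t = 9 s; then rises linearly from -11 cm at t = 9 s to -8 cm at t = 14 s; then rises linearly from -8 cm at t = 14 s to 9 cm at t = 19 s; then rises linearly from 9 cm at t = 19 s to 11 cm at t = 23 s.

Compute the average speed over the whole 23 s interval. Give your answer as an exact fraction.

59/23 cm/s

Average speed = (total path length)/(elapsed time); on a piecewise-linear x-t graph the path length is Σ|Δx|.
0–5 s: |Δx| = |12 − -2| = 14 cm
5–9 s: |Δx| = |-11 − 12| = 23 cm
9–14 s: |Δx| = |-8 − -11| = 3 cm
14–19 s: |Δx| = |9 − -8| = 17 cm
19–23 s: |Δx| = |11 − 9| = 2 cm
Total path = 59 cm; average speed = 59/23 = 59/23 cm/s.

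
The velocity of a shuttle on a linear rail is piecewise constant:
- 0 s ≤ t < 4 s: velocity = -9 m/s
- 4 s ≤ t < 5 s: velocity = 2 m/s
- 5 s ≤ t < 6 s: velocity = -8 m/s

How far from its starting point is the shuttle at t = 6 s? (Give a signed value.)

-42 m

Net displacement equals the area under the velocity-time graph (areas below the axis count negative).
0–4 s: -9 × 4 = -36 m
4–5 s: 2 × 1 = 2 m
5–6 s: -8 × 1 = -8 m
Net displacement = -42 m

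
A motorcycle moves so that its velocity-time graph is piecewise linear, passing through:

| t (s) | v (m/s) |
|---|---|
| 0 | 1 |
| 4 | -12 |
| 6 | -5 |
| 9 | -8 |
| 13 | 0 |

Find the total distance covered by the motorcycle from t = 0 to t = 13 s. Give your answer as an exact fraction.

Distance (not displacement) is the total path length: add the absolute areas under v-t.
0–4 s: v = 0 at t = 4/13 s; triangle areas 2/13 + 288/13 = 290/13 m
4–6 s: |½(-12 + -5)(2)| = 17 m
6–9 s: |½(-5 + -8)(3)| = 19.5 m
9–13 s: |½(-8 + 0)(4)| = 16 m
Total distance = 1945/26 m

1945/26 m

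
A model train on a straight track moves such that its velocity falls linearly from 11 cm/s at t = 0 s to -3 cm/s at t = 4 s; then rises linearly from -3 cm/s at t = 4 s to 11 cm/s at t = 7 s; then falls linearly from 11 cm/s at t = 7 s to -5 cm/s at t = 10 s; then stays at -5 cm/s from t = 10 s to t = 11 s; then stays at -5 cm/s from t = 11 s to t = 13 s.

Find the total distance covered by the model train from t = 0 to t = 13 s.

Total distance travelled is ∫|v| dt — sum the magnitudes of each area piece.
0–4 s: v = 0 at t = 22/7 s; triangle areas 121/7 + 9/7 = 130/7 cm
4–7 s: v = 0 at t = 65/14 s; triangle areas 27/28 + 363/28 = 195/14 cm
7–10 s: v = 0 at t = 9.0625 s; triangle areas 11.34375 + 2.34375 = 13.6875 cm
10–11 s: |-5| × 1 = 5 cm
11–13 s: |-5| × 2 = 10 cm
Total distance = 61.1875 cm

61.1875 cm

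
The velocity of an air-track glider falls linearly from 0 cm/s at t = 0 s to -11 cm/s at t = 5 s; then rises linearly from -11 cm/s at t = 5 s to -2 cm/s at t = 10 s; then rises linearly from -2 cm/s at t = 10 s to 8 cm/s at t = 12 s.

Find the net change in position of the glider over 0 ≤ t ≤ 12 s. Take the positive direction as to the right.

Displacement is the signed area under the v-t curve.
0–5 s: ½(0 + -11)(5) = -27.5 cm
5–10 s: ½(-11 + -2)(5) = -32.5 cm
10–12 s: ½(-2 + 8)(2) = 6 cm
Net displacement = -54 cm

-54 cm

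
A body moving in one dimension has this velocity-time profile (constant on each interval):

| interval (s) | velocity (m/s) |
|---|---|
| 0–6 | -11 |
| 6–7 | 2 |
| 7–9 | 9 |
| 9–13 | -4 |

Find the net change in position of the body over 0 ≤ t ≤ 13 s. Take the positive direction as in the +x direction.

-62 m

Net displacement equals the area under the velocity-time graph (areas below the axis count negative).
0–6 s: -11 × 6 = -66 m
6–7 s: 2 × 1 = 2 m
7–9 s: 9 × 2 = 18 m
9–13 s: -4 × 4 = -16 m
Net displacement = -62 m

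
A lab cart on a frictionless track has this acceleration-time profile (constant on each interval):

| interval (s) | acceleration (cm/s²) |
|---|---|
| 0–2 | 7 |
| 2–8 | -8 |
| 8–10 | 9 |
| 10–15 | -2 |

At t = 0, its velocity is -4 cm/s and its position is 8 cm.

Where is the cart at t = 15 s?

-253 cm

On each constant-a segment, Δv = aΔt and Δx = v₀Δt + ½aΔt²; chain segment to segment.
0–2 s: v starts -4 cm/s; Δx = -4·2 + ½·7·2² = 6 cm; v ends 10 cm/s.
2–8 s: v starts 10 cm/s; Δx = 10·6 + ½·-8·6² = -84 cm; v ends -38 cm/s.
8–10 s: v starts -38 cm/s; Δx = -38·2 + ½·9·2² = -58 cm; v ends -20 cm/s.
10–15 s: v starts -20 cm/s; Δx = -20·5 + ½·-2·5² = -125 cm; v ends -30 cm/s.
x(15) = 8 + Σ Δx = -253 cm.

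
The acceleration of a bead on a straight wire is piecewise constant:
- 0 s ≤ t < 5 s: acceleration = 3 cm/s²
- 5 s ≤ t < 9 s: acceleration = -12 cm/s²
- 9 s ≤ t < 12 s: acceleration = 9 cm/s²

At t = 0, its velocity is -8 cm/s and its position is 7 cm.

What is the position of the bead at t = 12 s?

-146 cm

On each constant-a segment, Δv = aΔt and Δx = v₀Δt + ½aΔt²; chain segment to segment.
0–5 s: v starts -8 cm/s; Δx = -8·5 + ½·3·5² = -2.5 cm; v ends 7 cm/s.
5–9 s: v starts 7 cm/s; Δx = 7·4 + ½·-12·4² = -68 cm; v ends -41 cm/s.
9–12 s: v starts -41 cm/s; Δx = -41·3 + ½·9·3² = -82.5 cm; v ends -14 cm/s.
x(12) = 7 + Σ Δx = -146 cm.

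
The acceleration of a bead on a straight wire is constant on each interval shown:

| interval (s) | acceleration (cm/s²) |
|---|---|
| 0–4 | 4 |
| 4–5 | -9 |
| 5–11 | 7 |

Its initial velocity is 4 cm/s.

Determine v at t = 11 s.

Δv equals the area under the a-t graph; then v = v₀ + Δv.
0–4 s: 4 × 4 = 16 cm/s
4–5 s: -9 × 1 = -9 cm/s
5–11 s: 7 × 6 = 42 cm/s
Δv = 49 cm/s, so v(11) = 4 + (49) = 53 cm/s.

53 cm/s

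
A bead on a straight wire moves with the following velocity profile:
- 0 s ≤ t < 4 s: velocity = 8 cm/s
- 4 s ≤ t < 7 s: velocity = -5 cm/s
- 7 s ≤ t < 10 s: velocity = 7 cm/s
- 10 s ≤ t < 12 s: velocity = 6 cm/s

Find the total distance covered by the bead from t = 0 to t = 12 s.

Distance (not displacement) is the total path length: add the absolute areas under v-t.
0–4 s: |8| × 4 = 32 cm
4–7 s: |-5| × 3 = 15 cm
7–10 s: |7| × 3 = 21 cm
10–12 s: |6| × 2 = 12 cm
Total distance = 80 cm

80 cm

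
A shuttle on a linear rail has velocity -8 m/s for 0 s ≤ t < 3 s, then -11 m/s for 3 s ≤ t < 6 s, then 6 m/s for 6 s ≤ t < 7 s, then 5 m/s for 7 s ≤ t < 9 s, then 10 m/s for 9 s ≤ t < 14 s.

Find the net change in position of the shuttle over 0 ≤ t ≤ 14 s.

Displacement is the signed area under the v-t curve.
0–3 s: -8 × 3 = -24 m
3–6 s: -11 × 3 = -33 m
6–7 s: 6 × 1 = 6 m
7–9 s: 5 × 2 = 10 m
9–14 s: 10 × 5 = 50 m
Net displacement = 9 m

9 m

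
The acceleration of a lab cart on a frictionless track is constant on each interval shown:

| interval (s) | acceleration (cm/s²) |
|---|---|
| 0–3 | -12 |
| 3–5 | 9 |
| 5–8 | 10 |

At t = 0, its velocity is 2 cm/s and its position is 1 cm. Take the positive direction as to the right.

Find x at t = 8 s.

-100 cm

On each constant-a segment, Δv = aΔt and Δx = v₀Δt + ½aΔt²; chain segment to segment.
0–3 s: v starts 2 cm/s; Δx = 2·3 + ½·-12·3² = -48 cm; v ends -34 cm/s.
3–5 s: v starts -34 cm/s; Δx = -34·2 + ½·9·2² = -50 cm; v ends -16 cm/s.
5–8 s: v starts -16 cm/s; Δx = -16·3 + ½·10·3² = -3 cm; v ends 14 cm/s.
x(8) = 1 + Σ Δx = -100 cm.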